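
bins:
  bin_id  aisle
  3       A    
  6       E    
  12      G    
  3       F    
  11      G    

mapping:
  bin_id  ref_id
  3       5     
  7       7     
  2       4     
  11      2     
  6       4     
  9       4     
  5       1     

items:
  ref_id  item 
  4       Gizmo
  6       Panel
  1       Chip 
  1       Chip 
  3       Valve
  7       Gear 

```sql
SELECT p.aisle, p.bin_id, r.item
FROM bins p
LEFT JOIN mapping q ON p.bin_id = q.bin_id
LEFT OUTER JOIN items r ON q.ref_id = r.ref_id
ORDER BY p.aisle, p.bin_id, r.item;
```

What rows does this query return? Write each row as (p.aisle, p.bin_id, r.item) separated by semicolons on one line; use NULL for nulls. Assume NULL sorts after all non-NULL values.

Evaluate left to right. First `bins p LEFT JOIN mapping q` on bin_id: 5 row(s).
Then LEFT JOIN `items r` on ref_id: each of those 5 rows is kept; rows whose q.ref_id has no match in r get NULL for r's columns.

(A, 3, NULL); (E, 6, Gizmo); (F, 3, NULL); (G, 11, NULL); (G, 12, NULL)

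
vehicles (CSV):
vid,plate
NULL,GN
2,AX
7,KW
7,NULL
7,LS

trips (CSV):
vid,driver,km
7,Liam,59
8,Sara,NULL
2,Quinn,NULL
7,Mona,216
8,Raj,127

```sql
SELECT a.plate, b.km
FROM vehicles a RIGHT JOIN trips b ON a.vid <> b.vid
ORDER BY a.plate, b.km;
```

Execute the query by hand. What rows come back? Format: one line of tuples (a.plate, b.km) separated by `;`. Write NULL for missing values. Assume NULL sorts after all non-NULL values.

(AX, 59); (AX, 127); (AX, 216); (AX, NULL); (KW, 127); (KW, NULL); (KW, NULL); (LS, 127); (LS, NULL); (LS, NULL); (NULL, 127); (NULL, NULL); (NULL, NULL)

RIGHT JOIN keeps every row from `trips`; unmatched rows get NULL for `vehicles`'s columns.
Matching on a.vid <> b.vid. A NULL in a compared column never satisfies the condition.
- a[0] vid=NULL → no match.
- a[1] vid=2 → 4 match(es) in b → 4 row(s).
- a[2] vid=7 → 3 match(es) in b → 3 row(s).
- a[3] vid=7 → 3 match(es) in b → 3 row(s).
- a[4] vid=7 → 3 match(es) in b → 3 row(s).
- every b row matched at least one a row.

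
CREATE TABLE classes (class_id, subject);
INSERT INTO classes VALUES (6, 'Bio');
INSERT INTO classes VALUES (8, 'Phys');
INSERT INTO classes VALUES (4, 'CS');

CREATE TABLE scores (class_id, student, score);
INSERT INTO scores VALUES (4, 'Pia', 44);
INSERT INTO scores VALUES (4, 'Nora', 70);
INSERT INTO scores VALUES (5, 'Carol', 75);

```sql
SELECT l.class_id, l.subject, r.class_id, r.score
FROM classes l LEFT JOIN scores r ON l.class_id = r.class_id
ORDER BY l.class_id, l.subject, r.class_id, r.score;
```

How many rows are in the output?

4

LEFT JOIN keeps every row from `classes`; unmatched rows get NULL for `scores`'s columns.
Matching on l.class_id = r.class_id.
- l[0] class_id=6 → no match; kept with NULLs on the r side.
- l[1] class_id=8 → no match; kept with NULLs on the r side.
- l[2] class_id=4 → 2 match(es) in r → 2 row(s).
Total: 2 matched + 2 padded = 4 rows.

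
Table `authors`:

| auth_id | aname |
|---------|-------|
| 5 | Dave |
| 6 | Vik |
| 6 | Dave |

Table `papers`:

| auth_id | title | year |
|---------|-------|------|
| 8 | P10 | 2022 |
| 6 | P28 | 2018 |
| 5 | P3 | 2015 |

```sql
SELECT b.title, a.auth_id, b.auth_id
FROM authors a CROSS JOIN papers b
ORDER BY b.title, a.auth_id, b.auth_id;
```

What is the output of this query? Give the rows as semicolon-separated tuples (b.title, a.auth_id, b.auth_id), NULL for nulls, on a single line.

(P10, 5, 8); (P10, 6, 8); (P10, 6, 8); (P28, 5, 6); (P28, 6, 6); (P28, 6, 6); (P3, 5, 5); (P3, 6, 5); (P3, 6, 5)

CROSS JOIN pairs every row of `authors` with every row of `papers`: 3 × 3 = 9 rows.
After projecting and ordering:
b.title | a.auth_id | b.auth_id
P10 | 5 | 8
P10 | 6 | 8
P10 | 6 | 8
P28 | 5 | 6
P28 | 6 | 6
P28 | 6 | 6
P3 | 5 | 5
P3 | 6 | 5
P3 | 6 | 5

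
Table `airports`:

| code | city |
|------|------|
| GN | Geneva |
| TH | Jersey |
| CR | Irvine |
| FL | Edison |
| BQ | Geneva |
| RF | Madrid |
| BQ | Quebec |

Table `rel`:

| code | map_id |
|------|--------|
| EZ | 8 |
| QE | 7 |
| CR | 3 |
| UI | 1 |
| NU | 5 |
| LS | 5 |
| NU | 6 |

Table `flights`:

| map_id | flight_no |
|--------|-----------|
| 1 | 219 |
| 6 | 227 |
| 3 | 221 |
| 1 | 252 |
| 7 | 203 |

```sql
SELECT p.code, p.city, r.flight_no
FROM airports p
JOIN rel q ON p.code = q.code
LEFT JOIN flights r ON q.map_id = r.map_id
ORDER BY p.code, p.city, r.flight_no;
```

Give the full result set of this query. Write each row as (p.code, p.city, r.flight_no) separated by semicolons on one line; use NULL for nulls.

(CR, Irvine, 221)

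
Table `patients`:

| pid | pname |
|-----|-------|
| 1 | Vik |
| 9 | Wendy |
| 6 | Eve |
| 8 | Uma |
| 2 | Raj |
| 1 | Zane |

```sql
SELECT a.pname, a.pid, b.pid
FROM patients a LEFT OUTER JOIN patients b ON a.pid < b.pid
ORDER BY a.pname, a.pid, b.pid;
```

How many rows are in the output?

15

LEFT JOIN keeps every row from `patients a`; unmatched rows get NULL for `patients b`'s columns.
Matching on a.pid < b.pid.
- a (pid=1) pairs with 4 row(s) of b.
- a (pid=9) has no partner → padded with NULL.
- a (pid=6) pairs with 2 row(s) of b.
- a (pid=8) pairs with 1 row(s) of b.
- a (pid=2) pairs with 3 row(s) of b.
- a (pid=1) pairs with 4 row(s) of b.
Total: 14 matched + 1 padded = 15 rows.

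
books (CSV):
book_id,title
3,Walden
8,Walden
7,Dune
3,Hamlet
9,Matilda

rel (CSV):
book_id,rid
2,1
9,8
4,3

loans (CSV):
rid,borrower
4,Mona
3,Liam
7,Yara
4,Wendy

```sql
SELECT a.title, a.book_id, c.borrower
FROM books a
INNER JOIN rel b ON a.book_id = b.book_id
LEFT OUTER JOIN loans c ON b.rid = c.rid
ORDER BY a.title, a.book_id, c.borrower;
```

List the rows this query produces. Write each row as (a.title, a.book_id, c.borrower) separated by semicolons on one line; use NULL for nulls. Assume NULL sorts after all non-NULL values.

Joins associate left-to-right: books INNER JOIN rel on book_id gives 1 intermediate row(s).
Then LEFT JOIN `loans c` on rid: each of those 1 rows is kept; rows whose b.rid has no match in c get NULL for c's columns.

(Matilda, 9, NULL)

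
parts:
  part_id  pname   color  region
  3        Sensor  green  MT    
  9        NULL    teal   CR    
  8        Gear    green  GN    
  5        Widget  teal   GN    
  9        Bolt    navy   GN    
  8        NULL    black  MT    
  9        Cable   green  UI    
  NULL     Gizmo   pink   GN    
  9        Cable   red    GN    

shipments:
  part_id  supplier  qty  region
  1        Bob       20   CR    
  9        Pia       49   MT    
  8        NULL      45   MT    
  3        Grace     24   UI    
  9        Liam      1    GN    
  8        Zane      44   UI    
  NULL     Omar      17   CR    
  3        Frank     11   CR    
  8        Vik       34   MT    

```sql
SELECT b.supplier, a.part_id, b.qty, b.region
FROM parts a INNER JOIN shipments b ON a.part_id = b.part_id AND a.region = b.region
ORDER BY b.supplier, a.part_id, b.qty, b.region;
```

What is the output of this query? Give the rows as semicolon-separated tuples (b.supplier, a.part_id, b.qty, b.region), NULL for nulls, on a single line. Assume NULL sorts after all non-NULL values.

INNER JOIN keeps only pairs where the ON condition holds.
Matching on a.part_id = b.part_id AND a.region = b.region. A NULL in a compared column never satisfies the condition.
Matched pairs: 4.

(Liam, 9, 1, GN); (Liam, 9, 1, GN); (Vik, 8, 34, MT); (NULL, 8, 45, MT)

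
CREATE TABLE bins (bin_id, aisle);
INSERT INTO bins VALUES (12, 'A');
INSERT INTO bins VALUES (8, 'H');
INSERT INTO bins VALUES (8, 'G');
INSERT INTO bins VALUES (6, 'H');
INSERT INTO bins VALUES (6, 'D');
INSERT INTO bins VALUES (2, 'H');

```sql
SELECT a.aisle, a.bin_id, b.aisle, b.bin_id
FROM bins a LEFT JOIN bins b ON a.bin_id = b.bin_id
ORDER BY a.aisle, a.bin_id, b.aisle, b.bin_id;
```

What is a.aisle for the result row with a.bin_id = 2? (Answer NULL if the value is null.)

H

LEFT JOIN keeps every row from `bins a`; unmatched rows get NULL for `bins b`'s columns.
Matching on a.bin_id = b.bin_id.
- a[0] bin_id=12 → 1 match(es) in b → 1 row(s).
- a[1] bin_id=8 → 2 match(es) in b → 2 row(s).
- a[2] bin_id=8 → 2 match(es) in b → 2 row(s).
- a[3] bin_id=6 → 2 match(es) in b → 2 row(s).
- a[4] bin_id=6 → 2 match(es) in b → 2 row(s).
- a[5] bin_id=2 → 1 match(es) in b → 1 row(s).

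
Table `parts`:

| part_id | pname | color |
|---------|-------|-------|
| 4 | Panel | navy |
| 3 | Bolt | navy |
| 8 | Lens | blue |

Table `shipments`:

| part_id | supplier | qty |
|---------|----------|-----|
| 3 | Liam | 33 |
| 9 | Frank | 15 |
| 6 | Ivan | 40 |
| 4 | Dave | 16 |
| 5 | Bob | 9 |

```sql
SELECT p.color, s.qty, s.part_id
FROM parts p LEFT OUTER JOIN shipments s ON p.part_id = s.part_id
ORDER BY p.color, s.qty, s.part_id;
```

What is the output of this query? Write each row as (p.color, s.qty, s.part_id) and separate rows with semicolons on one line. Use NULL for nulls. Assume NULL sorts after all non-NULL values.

(blue, NULL, NULL); (navy, 16, 4); (navy, 33, 3)

LEFT JOIN keeps every row from `parts`; unmatched rows get NULL for `shipments`'s columns.
Matching on p.part_id = s.part_id.
Matched pairs: 2; unmatched p rows kept: 1.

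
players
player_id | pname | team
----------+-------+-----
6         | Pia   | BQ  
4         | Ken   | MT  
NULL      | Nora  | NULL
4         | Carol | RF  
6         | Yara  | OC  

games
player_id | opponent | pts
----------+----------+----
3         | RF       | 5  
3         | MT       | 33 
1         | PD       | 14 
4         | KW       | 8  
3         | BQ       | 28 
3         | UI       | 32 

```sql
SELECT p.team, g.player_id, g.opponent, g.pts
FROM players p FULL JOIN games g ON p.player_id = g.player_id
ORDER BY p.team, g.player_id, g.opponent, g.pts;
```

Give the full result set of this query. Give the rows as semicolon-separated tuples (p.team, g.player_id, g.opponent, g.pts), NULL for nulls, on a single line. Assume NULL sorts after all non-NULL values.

(BQ, NULL, NULL, NULL); (MT, 4, KW, 8); (OC, NULL, NULL, NULL); (RF, 4, KW, 8); (NULL, 1, PD, 14); (NULL, 3, BQ, 28); (NULL, 3, MT, 33); (NULL, 3, RF, 5); (NULL, 3, UI, 32); (NULL, NULL, NULL, NULL)

FULL OUTER JOIN keeps every row from both sides; unmatched rows get NULL for the other side's columns.
Matching on p.player_id = g.player_id. A NULL in a compared column never satisfies the condition.
- p[0] player_id=6 → no match; kept with NULLs on the g side.
- p[1] player_id=4 → 1 match(es) in g → 1 row(s).
- p[2] player_id=NULL → no match; kept with NULLs on the g side.
- p[3] player_id=4 → 1 match(es) in g → 1 row(s).
- p[4] player_id=6 → no match; kept with NULLs on the g side.
- 5 row(s) from g found no p partner → padded with NULL.
After projecting and ordering:
p.team | g.player_id | g.opponent | g.pts
BQ | NULL | NULL | NULL
MT | 4 | KW | 8
OC | NULL | NULL | NULL
RF | 4 | KW | 8
NULL | 1 | PD | 14
NULL | 3 | BQ | 28
NULL | 3 | MT | 33
NULL | 3 | RF | 5
NULL | 3 | UI | 32
NULL | NULL | NULL | NULL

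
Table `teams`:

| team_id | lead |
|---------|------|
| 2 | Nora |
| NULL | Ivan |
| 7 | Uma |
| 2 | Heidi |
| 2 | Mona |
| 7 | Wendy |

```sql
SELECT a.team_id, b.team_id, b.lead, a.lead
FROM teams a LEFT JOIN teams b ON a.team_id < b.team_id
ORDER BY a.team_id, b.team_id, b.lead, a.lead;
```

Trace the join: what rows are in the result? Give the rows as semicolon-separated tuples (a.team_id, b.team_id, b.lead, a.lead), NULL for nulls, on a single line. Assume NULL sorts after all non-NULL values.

(2, 7, Uma, Heidi); (2, 7, Uma, Mona); (2, 7, Uma, Nora); (2, 7, Wendy, Heidi); (2, 7, Wendy, Mona); (2, 7, Wendy, Nora); (7, NULL, NULL, Uma); (7, NULL, NULL, Wendy); (NULL, NULL, NULL, Ivan)

LEFT JOIN keeps every row from `teams a`; unmatched rows get NULL for `teams b`'s columns.
Matching on a.team_id < b.team_id. A NULL in a compared column never satisfies the condition.
- team_id=2: 2 matching b row(s), so 2 row(s) emitted.
- team_id=NULL: no b row matches, row kept with b columns NULL.
- team_id=7: no b row matches, row kept with b columns NULL.
- team_id=2: 2 matching b row(s), so 2 row(s) emitted.
- team_id=2: 2 matching b row(s), so 2 row(s) emitted.
- team_id=7: no b row matches, row kept with b columns NULL.
After projecting and ordering:
a.team_id | b.team_id | b.lead | a.lead
2 | 7 | Uma | Heidi
2 | 7 | Uma | Mona
2 | 7 | Uma | Nora
2 | 7 | Wendy | Heidi
2 | 7 | Wendy | Mona
2 | 7 | Wendy | Nora
7 | NULL | NULL | Uma
7 | NULL | NULL | Wendy
NULL | NULL | NULL | Ivan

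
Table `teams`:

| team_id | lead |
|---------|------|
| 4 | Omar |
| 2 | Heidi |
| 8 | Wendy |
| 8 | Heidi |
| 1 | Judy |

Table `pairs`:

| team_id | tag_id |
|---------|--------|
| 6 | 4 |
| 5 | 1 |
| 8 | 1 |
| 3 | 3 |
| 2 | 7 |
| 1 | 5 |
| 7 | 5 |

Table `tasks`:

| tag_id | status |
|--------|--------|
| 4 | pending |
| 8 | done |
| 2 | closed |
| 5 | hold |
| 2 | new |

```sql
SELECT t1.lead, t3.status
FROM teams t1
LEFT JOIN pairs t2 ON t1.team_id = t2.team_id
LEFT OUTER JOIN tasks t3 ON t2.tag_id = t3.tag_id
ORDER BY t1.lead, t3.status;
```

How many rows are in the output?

Evaluate left to right. First `teams t1 LEFT JOIN pairs t2` on team_id: 5 row(s).
Then LEFT JOIN `tasks t3` on tag_id: each of those 5 rows is kept; rows whose t2.tag_id has no match in t3 get NULL for t3's columns.
Result: 5 row(s).

5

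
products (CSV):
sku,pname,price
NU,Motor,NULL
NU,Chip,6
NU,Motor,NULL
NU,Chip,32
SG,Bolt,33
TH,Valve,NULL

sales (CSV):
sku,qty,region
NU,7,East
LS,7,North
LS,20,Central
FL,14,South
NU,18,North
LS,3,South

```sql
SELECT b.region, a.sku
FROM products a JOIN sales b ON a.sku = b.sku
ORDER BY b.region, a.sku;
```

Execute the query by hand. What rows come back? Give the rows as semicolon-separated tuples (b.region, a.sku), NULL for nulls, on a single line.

INNER JOIN keeps only pairs where the ON condition holds.
Matching on a.sku = b.sku.
Matched pairs: 8.

(East, NU); (East, NU); (East, NU); (East, NU); (North, NU); (North, NU); (North, NU); (North, NU)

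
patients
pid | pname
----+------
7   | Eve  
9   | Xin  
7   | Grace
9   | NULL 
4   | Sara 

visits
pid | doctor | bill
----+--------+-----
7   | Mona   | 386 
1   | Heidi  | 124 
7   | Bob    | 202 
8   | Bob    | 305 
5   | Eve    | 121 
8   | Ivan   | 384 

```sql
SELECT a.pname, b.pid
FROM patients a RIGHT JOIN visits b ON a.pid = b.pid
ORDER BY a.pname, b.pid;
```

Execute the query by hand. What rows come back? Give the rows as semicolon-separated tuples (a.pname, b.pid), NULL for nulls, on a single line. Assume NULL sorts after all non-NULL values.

RIGHT JOIN keeps every row from `visits`; unmatched rows get NULL for `patients`'s columns.
Matching on a.pid = b.pid.
- pid=7: 2 matching b row(s), so 2 row(s) emitted.
- pid=9: no matching b row.
- pid=7: 2 matching b row(s), so 2 row(s) emitted.
- pid=9: no matching b row.
- pid=4: no matching b row.
- 4 b row(s) had no a match → kept, a columns NULL.
After projecting and ordering:
a.pname | b.pid
Eve | 7
Eve | 7
Grace | 7
Grace | 7
NULL | 1
NULL | 5
NULL | 8
NULL | 8

(Eve, 7); (Eve, 7); (Grace, 7); (Grace, 7); (NULL, 1); (NULL, 5); (NULL, 8); (NULL, 8)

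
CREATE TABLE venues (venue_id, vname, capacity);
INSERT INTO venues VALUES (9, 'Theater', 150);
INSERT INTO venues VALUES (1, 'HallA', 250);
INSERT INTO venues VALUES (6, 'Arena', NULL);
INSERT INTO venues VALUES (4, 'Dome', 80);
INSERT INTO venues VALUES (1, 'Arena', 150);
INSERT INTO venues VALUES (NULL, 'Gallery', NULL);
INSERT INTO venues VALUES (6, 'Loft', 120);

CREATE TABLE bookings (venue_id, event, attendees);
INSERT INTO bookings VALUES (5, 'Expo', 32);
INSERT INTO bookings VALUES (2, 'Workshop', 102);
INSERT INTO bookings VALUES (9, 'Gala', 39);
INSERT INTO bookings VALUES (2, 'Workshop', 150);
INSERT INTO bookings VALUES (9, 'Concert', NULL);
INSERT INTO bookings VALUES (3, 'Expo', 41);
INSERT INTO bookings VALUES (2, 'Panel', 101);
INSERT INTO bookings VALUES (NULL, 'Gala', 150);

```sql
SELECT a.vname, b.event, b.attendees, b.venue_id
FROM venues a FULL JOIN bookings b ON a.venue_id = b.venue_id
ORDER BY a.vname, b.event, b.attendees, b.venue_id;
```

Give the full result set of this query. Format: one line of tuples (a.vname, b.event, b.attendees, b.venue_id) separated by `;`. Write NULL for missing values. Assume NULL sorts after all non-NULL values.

(Arena, NULL, NULL, NULL); (Arena, NULL, NULL, NULL); (Dome, NULL, NULL, NULL); (Gallery, NULL, NULL, NULL); (HallA, NULL, NULL, NULL); (Loft, NULL, NULL, NULL); (Theater, Concert, NULL, 9); (Theater, Gala, 39, 9); (NULL, Expo, 32, 5); (NULL, Expo, 41, 3); (NULL, Gala, 150, NULL); (NULL, Panel, 101, 2); (NULL, Workshop, 102, 2); (NULL, Workshop, 150, 2)

FULL OUTER JOIN keeps every row from both sides; unmatched rows get NULL for the other side's columns.
Matching on a.venue_id = b.venue_id. A NULL in a compared column never satisfies the condition.
Matched pairs: 2; unmatched a rows kept: 6; unmatched b rows kept: 6.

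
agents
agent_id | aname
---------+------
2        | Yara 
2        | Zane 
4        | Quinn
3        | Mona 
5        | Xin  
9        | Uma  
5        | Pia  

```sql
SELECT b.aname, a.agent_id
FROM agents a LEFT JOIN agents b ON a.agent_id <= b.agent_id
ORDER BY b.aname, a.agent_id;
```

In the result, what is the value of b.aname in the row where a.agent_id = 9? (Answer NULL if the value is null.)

Uma

LEFT JOIN keeps every row from `agents a`; unmatched rows get NULL for `agents b`'s columns.
Matching on a.agent_id <= b.agent_id.
- agent_id=2: 7 matching b row(s), so 7 row(s) emitted.
- agent_id=2: 7 matching b row(s), so 7 row(s) emitted.
- agent_id=4: 4 matching b row(s), so 4 row(s) emitted.
- agent_id=3: 5 matching b row(s), so 5 row(s) emitted.
- agent_id=5: 3 matching b row(s), so 3 row(s) emitted.
- agent_id=9: 1 matching b row(s), so 1 row(s) emitted.
- agent_id=5: 3 matching b row(s), so 3 row(s) emitted.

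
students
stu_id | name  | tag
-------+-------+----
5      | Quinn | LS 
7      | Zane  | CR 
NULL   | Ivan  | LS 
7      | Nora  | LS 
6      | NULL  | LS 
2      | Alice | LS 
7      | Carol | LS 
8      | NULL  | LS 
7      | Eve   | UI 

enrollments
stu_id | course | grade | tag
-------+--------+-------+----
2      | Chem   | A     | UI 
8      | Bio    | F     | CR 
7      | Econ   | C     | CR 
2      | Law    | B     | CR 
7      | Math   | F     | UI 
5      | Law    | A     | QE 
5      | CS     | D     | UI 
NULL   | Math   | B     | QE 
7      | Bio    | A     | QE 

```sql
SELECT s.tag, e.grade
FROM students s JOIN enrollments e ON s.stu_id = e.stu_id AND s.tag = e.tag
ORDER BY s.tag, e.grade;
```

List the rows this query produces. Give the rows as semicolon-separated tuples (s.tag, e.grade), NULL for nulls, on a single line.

INNER JOIN keeps only pairs where the ON condition holds.
Matching on s.stu_id = e.stu_id AND s.tag = e.tag. A NULL in a compared column never satisfies the condition.
- s[0] stu_id=5, tag=LS → no match; dropped.
- s[1] stu_id=7, tag=CR → 1 match(es) in e → 1 row(s).
- s[2] stu_id=NULL, tag=LS → no match; dropped.
- s[3] stu_id=7, tag=LS → no match; dropped.
- s[4] stu_id=6, tag=LS → no match; dropped.
- s[5] stu_id=2, tag=LS → no match; dropped.
- s[6] stu_id=7, tag=LS → no match; dropped.
- s[7] stu_id=8, tag=LS → no match; dropped.
- s[8] stu_id=7, tag=UI → 1 match(es) in e → 1 row(s).
After projecting and ordering:
s.tag | e.grade
CR | C
UI | F

(CR, C); (UI, F)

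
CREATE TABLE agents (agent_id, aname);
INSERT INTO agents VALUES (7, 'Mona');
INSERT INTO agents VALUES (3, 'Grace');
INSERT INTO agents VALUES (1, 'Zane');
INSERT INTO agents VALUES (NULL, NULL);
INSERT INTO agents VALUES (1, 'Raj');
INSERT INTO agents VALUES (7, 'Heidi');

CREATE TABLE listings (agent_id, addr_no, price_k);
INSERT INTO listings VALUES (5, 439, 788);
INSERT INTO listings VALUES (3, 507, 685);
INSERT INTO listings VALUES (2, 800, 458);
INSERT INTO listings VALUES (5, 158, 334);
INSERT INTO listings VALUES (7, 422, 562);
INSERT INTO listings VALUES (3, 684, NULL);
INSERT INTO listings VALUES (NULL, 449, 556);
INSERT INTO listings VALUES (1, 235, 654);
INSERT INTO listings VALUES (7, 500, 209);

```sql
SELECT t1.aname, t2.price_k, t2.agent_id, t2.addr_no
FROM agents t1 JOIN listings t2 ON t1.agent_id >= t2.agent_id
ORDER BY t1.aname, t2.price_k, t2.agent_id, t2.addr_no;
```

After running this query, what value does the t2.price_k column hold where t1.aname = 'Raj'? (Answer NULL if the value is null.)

654

INNER JOIN keeps only pairs where the ON condition holds.
Matching on t1.agent_id >= t2.agent_id. A NULL in a compared column never satisfies the condition.
- t1 (agent_id=7) pairs with 8 row(s) of t2.
- t1 (agent_id=3) pairs with 4 row(s) of t2.
- t1 (agent_id=1) pairs with 1 row(s) of t2.
- t1 (agent_id=NULL) has no partner → excluded.
- t1 (agent_id=1) pairs with 1 row(s) of t2.
- t1 (agent_id=7) pairs with 8 row(s) of t2.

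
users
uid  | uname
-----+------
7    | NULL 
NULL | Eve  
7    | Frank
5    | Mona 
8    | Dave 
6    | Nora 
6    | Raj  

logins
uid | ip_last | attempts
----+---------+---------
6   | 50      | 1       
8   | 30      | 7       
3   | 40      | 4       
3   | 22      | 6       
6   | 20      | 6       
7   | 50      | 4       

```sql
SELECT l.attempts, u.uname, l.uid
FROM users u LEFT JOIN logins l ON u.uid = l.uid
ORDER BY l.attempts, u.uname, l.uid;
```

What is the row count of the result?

9

LEFT JOIN keeps every row from `users`; unmatched rows get NULL for `logins`'s columns.
Matching on u.uid = l.uid. A NULL in a compared column never satisfies the condition.
Matched pairs: 7; unmatched u rows kept: 2.
Total: 7 matched + 2 padded = 9 rows.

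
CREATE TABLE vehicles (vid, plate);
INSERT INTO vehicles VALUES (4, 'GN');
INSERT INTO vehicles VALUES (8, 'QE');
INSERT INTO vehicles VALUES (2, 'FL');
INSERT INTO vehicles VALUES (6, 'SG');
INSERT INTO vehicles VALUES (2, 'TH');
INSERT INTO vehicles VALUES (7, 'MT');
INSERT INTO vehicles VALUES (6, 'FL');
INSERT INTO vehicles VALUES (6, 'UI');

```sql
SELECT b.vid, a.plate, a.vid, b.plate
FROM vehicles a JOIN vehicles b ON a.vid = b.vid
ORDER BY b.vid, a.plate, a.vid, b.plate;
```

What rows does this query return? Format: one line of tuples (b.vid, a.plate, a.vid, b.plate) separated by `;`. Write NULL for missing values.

INNER JOIN keeps only pairs where the ON condition holds.
Matching on a.vid = b.vid.
Matched pairs: 16.

(2, FL, 2, FL); (2, FL, 2, TH); (2, TH, 2, FL); (2, TH, 2, TH); (4, GN, 4, GN); (6, FL, 6, FL); (6, FL, 6, SG); (6, FL, 6, UI); (6, SG, 6, FL); (6, SG, 6, SG); (6, SG, 6, UI); (6, UI, 6, FL); (6, UI, 6, SG); (6, UI, 6, UI); (7, MT, 7, MT); (8, QE, 8, QE)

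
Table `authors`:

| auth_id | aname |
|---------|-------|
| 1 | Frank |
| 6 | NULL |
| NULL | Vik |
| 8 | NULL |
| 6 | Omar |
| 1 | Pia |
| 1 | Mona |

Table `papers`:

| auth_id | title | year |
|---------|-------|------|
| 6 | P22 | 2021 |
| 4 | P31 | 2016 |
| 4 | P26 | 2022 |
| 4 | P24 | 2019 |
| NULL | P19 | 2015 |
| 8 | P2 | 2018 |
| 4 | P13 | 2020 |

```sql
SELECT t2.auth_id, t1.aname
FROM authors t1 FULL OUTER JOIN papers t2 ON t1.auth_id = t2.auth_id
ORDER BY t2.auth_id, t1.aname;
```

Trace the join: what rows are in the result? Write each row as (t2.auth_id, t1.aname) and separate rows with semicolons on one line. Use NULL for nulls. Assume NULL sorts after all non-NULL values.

FULL OUTER JOIN keeps every row from both sides; unmatched rows get NULL for the other side's columns.
Matching on t1.auth_id = t2.auth_id. A NULL in a compared column never satisfies the condition.
- auth_id=1: no t2 row matches, row kept with t2 columns NULL.
- auth_id=6: 1 matching t2 row(s), so 1 row(s) emitted.
- auth_id=NULL: no t2 row matches, row kept with t2 columns NULL.
- auth_id=8: 1 matching t2 row(s), so 1 row(s) emitted.
- auth_id=6: 1 matching t2 row(s), so 1 row(s) emitted.
- auth_id=1: no t2 row matches, row kept with t2 columns NULL.
- auth_id=1: no t2 row matches, row kept with t2 columns NULL.
- 5 t2 row(s) had no t1 match → kept, t1 columns NULL.

(4, NULL); (4, NULL); (4, NULL); (4, NULL); (6, Omar); (6, NULL); (8, NULL); (NULL, Frank); (NULL, Mona); (NULL, Pia); (NULL, Vik); (NULL, NULL)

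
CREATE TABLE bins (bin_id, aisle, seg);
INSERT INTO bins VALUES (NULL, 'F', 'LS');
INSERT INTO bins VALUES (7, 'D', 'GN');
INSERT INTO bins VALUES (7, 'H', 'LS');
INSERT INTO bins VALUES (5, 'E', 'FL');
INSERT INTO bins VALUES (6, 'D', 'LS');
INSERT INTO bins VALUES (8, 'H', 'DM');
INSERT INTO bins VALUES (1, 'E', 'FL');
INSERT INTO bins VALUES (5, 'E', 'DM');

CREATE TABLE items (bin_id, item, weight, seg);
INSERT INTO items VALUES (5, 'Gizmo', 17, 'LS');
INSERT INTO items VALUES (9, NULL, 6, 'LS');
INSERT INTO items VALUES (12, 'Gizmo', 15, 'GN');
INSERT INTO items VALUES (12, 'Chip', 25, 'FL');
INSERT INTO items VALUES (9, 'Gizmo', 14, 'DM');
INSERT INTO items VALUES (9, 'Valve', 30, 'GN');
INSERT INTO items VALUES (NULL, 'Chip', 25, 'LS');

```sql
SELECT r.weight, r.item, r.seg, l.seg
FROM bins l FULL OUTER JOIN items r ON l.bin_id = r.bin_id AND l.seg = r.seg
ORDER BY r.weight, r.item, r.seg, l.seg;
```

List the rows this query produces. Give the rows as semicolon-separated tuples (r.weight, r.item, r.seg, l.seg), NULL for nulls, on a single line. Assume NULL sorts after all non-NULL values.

(6, NULL, LS, NULL); (14, Gizmo, DM, NULL); (15, Gizmo, GN, NULL); (17, Gizmo, LS, NULL); (25, Chip, FL, NULL); (25, Chip, LS, NULL); (30, Valve, GN, NULL); (NULL, NULL, NULL, DM); (NULL, NULL, NULL, DM); (NULL, NULL, NULL, FL); (NULL, NULL, NULL, FL); (NULL, NULL, NULL, GN); (NULL, NULL, NULL, LS); (NULL, NULL, NULL, LS); (NULL, NULL, NULL, LS)

FULL OUTER JOIN keeps every row from both sides; unmatched rows get NULL for the other side's columns.
Matching on l.bin_id = r.bin_id AND l.seg = r.seg. A NULL in a compared column never satisfies the condition.
- l[0] bin_id=NULL, seg=LS → no match; kept with NULLs on the r side.
- l[1] bin_id=7, seg=GN → no match; kept with NULLs on the r side.
- l[2] bin_id=7, seg=LS → no match; kept with NULLs on the r side.
- l[3] bin_id=5, seg=FL → no match; kept with NULLs on the r side.
- l[4] bin_id=6, seg=LS → no match; kept with NULLs on the r side.
- l[5] bin_id=8, seg=DM → no match; kept with NULLs on the r side.
- l[6] bin_id=1, seg=FL → no match; kept with NULLs on the r side.
- l[7] bin_id=5, seg=DM → no match; kept with NULLs on the r side.
- 7 row(s) from r found no l partner → padded with NULL.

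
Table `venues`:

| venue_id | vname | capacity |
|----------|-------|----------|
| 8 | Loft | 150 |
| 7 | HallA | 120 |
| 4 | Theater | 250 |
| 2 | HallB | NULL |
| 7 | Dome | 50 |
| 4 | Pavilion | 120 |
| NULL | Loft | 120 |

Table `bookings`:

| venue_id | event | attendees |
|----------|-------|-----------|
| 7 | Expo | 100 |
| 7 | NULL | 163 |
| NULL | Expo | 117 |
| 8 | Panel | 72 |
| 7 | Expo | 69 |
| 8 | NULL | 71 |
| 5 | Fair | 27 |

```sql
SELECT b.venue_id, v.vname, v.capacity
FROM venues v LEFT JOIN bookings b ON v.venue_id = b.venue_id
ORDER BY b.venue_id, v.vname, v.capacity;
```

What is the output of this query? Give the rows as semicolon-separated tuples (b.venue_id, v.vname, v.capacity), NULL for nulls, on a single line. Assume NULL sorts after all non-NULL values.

(7, Dome, 50); (7, Dome, 50); (7, Dome, 50); (7, HallA, 120); (7, HallA, 120); (7, HallA, 120); (8, Loft, 150); (8, Loft, 150); (NULL, HallB, NULL); (NULL, Loft, 120); (NULL, Pavilion, 120); (NULL, Theater, 250)

LEFT JOIN keeps every row from `venues`; unmatched rows get NULL for `bookings`'s columns.
Matching on v.venue_id = b.venue_id. A NULL in a compared column never satisfies the condition.
- venue_id=8: 2 matching b row(s), so 2 row(s) emitted.
- venue_id=7: 3 matching b row(s), so 3 row(s) emitted.
- venue_id=4: no b row matches, row kept with b columns NULL.
- venue_id=2: no b row matches, row kept with b columns NULL.
- venue_id=7: 3 matching b row(s), so 3 row(s) emitted.
- venue_id=4: no b row matches, row kept with b columns NULL.
- venue_id=NULL: no b row matches, row kept with b columns NULL.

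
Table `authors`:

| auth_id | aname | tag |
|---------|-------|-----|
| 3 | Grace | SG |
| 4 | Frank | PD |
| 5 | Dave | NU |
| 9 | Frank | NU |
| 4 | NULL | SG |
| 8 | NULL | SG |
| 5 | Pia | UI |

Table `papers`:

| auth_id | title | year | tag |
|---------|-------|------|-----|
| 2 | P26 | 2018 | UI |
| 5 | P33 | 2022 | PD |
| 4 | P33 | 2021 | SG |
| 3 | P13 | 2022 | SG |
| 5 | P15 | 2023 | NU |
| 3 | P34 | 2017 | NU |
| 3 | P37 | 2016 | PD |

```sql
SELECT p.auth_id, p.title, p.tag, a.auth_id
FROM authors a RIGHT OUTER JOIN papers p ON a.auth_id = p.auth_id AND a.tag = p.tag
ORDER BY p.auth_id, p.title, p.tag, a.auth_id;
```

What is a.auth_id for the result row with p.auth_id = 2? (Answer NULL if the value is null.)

NULL

RIGHT JOIN keeps every row from `papers`; unmatched rows get NULL for `authors`'s columns.
Matching on a.auth_id = p.auth_id AND a.tag = p.tag.
- a[0] auth_id=3, tag=SG → 1 match(es) in p → 1 row(s).
- a[1] auth_id=4, tag=PD → no match.
- a[2] auth_id=5, tag=NU → 1 match(es) in p → 1 row(s).
- a[3] auth_id=9, tag=NU → no match.
- a[4] auth_id=4, tag=SG → 1 match(es) in p → 1 row(s).
- a[5] auth_id=8, tag=SG → no match.
- a[6] auth_id=5, tag=UI → no match.
- 4 row(s) from p found no a partner → padded with NULL.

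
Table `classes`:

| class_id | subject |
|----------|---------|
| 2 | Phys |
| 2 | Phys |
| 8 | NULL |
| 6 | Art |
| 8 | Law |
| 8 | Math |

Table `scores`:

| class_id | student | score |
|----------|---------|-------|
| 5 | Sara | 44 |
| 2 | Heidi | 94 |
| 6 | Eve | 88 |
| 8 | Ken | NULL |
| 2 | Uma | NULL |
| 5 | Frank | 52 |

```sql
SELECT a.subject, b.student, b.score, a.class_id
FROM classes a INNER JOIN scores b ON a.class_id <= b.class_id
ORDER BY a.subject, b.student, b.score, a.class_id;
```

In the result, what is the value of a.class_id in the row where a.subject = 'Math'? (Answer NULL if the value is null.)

INNER JOIN keeps only pairs where the ON condition holds.
Matching on a.class_id <= b.class_id.
Matched pairs: 17.

8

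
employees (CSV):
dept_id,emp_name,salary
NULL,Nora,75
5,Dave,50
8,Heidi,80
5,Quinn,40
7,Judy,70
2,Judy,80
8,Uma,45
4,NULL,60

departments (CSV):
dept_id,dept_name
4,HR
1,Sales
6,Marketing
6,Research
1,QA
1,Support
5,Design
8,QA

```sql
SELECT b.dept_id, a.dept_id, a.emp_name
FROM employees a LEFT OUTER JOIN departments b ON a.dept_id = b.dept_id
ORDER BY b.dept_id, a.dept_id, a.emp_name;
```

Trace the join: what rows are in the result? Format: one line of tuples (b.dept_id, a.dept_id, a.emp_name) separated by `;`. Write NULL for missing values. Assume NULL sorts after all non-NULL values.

(4, 4, NULL); (5, 5, Dave); (5, 5, Quinn); (8, 8, Heidi); (8, 8, Uma); (NULL, 2, Judy); (NULL, 7, Judy); (NULL, NULL, Nora)

LEFT JOIN keeps every row from `employees`; unmatched rows get NULL for `departments`'s columns.
Matching on a.dept_id = b.dept_id. A NULL in a compared column never satisfies the condition.
- a (dept_id=NULL) has no partner → padded with NULL.
- a (dept_id=5) pairs with 1 row(s) of b.
- a (dept_id=8) pairs with 1 row(s) of b.
- a (dept_id=5) pairs with 1 row(s) of b.
- a (dept_id=7) has no partner → padded with NULL.
- a (dept_id=2) has no partner → padded with NULL.
- a (dept_id=8) pairs with 1 row(s) of b.
- a (dept_id=4) pairs with 1 row(s) of b.
After projecting and ordering:
b.dept_id | a.dept_id | a.emp_name
4 | 4 | NULL
5 | 5 | Dave
5 | 5 | Quinn
8 | 8 | Heidi
8 | 8 | Uma
NULL | 2 | Judy
NULL | 7 | Judy
NULL | NULL | Nora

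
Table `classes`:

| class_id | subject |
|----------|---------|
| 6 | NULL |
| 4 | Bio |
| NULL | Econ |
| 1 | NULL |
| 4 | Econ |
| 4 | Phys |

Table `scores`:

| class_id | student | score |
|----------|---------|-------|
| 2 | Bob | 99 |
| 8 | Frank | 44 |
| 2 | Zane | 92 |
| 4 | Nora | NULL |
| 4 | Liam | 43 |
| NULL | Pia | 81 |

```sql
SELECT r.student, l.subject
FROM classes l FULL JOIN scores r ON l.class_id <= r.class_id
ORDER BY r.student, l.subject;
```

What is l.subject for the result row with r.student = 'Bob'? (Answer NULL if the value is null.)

NULL

FULL OUTER JOIN keeps every row from both sides; unmatched rows get NULL for the other side's columns.
Matching on l.class_id <= r.class_id. A NULL in a compared column never satisfies the condition.
- class_id=6: 1 matching r row(s), so 1 row(s) emitted.
- class_id=4: 3 matching r row(s), so 3 row(s) emitted.
- class_id=NULL: no r row matches, row kept with r columns NULL.
- class_id=1: 5 matching r row(s), so 5 row(s) emitted.
- class_id=4: 3 matching r row(s), so 3 row(s) emitted.
- class_id=4: 3 matching r row(s), so 3 row(s) emitted.
- 1 row(s) from r found no l partner → padded with NULL.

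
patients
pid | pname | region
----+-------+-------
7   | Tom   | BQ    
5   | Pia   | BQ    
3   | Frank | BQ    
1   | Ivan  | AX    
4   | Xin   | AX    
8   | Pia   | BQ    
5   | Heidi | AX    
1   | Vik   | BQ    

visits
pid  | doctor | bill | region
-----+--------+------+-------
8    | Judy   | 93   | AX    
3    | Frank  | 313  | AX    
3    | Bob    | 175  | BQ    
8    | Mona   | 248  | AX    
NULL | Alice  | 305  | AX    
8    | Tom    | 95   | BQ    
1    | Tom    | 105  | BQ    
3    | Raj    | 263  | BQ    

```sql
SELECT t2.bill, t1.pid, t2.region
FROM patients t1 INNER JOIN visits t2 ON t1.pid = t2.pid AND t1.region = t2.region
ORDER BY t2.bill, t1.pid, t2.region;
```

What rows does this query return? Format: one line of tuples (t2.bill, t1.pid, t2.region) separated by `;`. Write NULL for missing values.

(95, 8, BQ); (105, 1, BQ); (175, 3, BQ); (263, 3, BQ)

INNER JOIN keeps only pairs where the ON condition holds.
Matching on t1.pid = t2.pid AND t1.region = t2.region. A NULL in a compared column never satisfies the condition.
- t1 (pid=7, region=BQ) has no partner → excluded.
- t1 (pid=5, region=BQ) has no partner → excluded.
- t1 (pid=3, region=BQ) pairs with 2 row(s) of t2.
- t1 (pid=1, region=AX) has no partner → excluded.
- t1 (pid=4, region=AX) has no partner → excluded.
- t1 (pid=8, region=BQ) pairs with 1 row(s) of t2.
- t1 (pid=5, region=AX) has no partner → excluded.
- t1 (pid=1, region=BQ) pairs with 1 row(s) of t2.
After projecting and ordering:
t2.bill | t1.pid | t2.region
95 | 8 | BQ
105 | 1 | BQ
175 | 3 | BQ
263 | 3 | BQ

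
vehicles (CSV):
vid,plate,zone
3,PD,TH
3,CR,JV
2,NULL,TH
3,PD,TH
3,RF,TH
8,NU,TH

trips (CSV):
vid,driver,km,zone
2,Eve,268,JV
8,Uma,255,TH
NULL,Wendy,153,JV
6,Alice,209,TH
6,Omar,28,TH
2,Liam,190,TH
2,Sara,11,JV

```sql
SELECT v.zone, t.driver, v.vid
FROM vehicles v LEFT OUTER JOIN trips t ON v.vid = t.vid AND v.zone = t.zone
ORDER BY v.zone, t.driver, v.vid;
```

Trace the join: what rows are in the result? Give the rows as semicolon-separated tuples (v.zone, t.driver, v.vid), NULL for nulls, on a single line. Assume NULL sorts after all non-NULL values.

(JV, NULL, 3); (TH, Liam, 2); (TH, Uma, 8); (TH, NULL, 3); (TH, NULL, 3); (TH, NULL, 3)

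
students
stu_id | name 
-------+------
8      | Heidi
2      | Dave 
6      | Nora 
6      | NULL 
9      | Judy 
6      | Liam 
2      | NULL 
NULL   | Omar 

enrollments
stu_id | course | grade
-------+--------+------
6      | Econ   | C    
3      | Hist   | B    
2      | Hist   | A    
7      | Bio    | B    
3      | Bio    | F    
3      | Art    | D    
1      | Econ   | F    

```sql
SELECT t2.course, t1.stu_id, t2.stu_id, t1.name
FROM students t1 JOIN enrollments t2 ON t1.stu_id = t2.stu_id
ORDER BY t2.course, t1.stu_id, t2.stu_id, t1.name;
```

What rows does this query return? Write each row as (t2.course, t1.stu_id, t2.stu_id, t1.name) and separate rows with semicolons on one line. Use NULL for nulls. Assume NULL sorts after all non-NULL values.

(Econ, 6, 6, Liam); (Econ, 6, 6, Nora); (Econ, 6, 6, NULL); (Hist, 2, 2, Dave); (Hist, 2, 2, NULL)

INNER JOIN keeps only pairs where the ON condition holds.
Matching on t1.stu_id = t2.stu_id. A NULL in a compared column never satisfies the condition.
Matched pairs: 5.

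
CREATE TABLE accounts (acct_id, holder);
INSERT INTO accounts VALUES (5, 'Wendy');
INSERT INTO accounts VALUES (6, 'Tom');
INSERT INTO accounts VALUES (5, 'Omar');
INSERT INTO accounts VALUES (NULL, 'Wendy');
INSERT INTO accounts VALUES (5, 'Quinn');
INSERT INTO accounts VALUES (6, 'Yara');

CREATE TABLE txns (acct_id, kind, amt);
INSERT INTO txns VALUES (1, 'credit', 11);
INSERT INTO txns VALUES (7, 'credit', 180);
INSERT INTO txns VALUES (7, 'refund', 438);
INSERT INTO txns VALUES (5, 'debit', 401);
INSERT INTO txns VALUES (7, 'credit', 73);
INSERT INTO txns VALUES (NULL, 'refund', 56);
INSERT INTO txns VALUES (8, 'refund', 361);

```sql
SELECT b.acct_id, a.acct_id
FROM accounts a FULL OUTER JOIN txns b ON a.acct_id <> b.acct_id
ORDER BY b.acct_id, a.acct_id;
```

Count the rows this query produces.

29

FULL OUTER JOIN keeps every row from both sides; unmatched rows get NULL for the other side's columns.
Matching on a.acct_id <> b.acct_id. A NULL in a compared column never satisfies the condition.
- a row (acct_id=5): matches 5 b row(s) → 5 output row(s).
- a row (acct_id=6): matches 6 b row(s) → 6 output row(s).
- a row (acct_id=5): matches 5 b row(s) → 5 output row(s).
- a row (acct_id=NULL): no match → kept, b columns NULL.
- a row (acct_id=5): matches 5 b row(s) → 5 output row(s).
- a row (acct_id=6): matches 6 b row(s) → 6 output row(s).
- plus 1 unmatched b row(s), each kept with NULL a columns.
Total: 27 matched + 2 padded = 29 rows.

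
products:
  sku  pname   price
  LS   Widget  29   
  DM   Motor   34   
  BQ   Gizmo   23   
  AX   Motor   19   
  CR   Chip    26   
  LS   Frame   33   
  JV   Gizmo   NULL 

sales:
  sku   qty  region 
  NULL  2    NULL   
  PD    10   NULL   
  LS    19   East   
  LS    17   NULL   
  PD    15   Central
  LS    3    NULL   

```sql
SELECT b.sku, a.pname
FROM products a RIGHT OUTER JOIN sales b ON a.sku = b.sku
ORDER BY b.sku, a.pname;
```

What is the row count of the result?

RIGHT JOIN keeps every row from `sales`; unmatched rows get NULL for `products`'s columns.
Matching on a.sku = b.sku. A NULL in a compared column never satisfies the condition.
- a[0] sku=LS → 3 match(es) in b → 3 row(s).
- a[1] sku=DM → no match.
- a[2] sku=BQ → no match.
- a[3] sku=AX → no match.
- a[4] sku=CR → no match.
- a[5] sku=LS → 3 match(es) in b → 3 row(s).
- a[6] sku=JV → no match.
- plus 3 unmatched b row(s), each kept with NULL a columns.
Total: 6 matched + 3 padded = 9 rows.

9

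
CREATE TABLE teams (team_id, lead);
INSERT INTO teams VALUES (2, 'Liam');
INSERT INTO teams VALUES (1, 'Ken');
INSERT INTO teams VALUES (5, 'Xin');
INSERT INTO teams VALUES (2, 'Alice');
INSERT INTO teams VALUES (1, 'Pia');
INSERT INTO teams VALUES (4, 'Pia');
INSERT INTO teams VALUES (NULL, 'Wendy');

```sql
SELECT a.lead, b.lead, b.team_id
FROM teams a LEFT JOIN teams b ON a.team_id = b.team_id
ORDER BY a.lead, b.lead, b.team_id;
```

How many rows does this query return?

LEFT JOIN keeps every row from `teams a`; unmatched rows get NULL for `teams b`'s columns.
Matching on a.team_id = b.team_id. A NULL in a compared column never satisfies the condition.
- a row (team_id=2): matches 2 b row(s) → 2 output row(s).
- a row (team_id=1): matches 2 b row(s) → 2 output row(s).
- a row (team_id=5): matches 1 b row(s) → 1 output row(s).
- a row (team_id=2): matches 2 b row(s) → 2 output row(s).
- a row (team_id=1): matches 2 b row(s) → 2 output row(s).
- a row (team_id=4): matches 1 b row(s) → 1 output row(s).
- a row (team_id=NULL): no match → kept, b columns NULL.
Total: 10 matched + 1 padded = 11 rows.

11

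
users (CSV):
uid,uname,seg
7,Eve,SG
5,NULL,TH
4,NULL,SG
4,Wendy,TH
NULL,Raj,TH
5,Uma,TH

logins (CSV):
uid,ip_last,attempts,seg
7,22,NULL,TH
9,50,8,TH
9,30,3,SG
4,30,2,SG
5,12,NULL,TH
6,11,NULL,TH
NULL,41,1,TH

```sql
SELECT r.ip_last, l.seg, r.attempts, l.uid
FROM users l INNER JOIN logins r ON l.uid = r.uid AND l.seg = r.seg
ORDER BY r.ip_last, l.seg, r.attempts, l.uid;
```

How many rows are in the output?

INNER JOIN keeps only pairs where the ON condition holds.
Matching on l.uid = r.uid AND l.seg = r.seg. A NULL in a compared column never satisfies the condition.
Matched pairs: 3.
Total: 3 rows.

3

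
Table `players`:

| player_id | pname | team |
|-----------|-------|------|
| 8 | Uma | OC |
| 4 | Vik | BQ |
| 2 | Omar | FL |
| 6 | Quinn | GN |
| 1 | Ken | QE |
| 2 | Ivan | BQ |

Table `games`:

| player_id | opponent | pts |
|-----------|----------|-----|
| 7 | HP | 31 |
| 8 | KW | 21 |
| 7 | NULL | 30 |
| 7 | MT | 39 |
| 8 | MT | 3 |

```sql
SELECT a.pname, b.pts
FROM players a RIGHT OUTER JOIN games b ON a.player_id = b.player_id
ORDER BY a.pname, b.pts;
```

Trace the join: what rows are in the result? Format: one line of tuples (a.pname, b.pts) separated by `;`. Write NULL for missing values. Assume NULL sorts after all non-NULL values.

RIGHT JOIN keeps every row from `games`; unmatched rows get NULL for `players`'s columns.
Matching on a.player_id = b.player_id.
Matched pairs: 2; unmatched b rows kept: 3.

(Uma, 3); (Uma, 21); (NULL, 30); (NULL, 31); (NULL, 39)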